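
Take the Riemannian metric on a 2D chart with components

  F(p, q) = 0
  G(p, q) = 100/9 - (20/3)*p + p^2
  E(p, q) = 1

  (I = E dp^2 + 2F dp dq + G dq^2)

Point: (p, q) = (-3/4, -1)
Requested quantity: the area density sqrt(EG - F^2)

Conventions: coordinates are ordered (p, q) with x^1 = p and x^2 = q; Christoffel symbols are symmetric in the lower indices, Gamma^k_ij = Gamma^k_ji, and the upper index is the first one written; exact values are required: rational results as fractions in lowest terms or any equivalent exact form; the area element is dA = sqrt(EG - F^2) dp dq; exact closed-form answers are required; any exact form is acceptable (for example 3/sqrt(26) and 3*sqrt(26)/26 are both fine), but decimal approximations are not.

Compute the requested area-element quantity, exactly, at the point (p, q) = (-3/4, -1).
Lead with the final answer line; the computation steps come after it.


Answer: sqrt(EG - F^2) = 49/12

E = 1, F = 0, G = 2401/144; EG - F^2 = 2401/144


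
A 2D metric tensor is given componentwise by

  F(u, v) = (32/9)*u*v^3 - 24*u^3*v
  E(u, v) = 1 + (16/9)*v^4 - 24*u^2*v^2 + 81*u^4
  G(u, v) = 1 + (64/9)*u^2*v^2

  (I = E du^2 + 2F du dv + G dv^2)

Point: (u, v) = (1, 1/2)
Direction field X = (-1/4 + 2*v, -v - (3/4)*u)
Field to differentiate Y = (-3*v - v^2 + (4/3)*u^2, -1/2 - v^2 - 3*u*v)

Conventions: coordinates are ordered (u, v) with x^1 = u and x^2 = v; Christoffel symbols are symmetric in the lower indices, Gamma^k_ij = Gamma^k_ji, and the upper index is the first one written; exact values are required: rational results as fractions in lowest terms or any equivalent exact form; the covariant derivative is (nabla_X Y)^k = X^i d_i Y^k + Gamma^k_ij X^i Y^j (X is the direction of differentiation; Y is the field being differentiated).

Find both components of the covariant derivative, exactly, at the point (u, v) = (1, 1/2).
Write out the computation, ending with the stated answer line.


E = 685/9, F = -104/9, G = 25/9 at the point
E_u = 312, E_v = -208/9, F_u = -320/9, F_v = -64/3, G_u = 32/9, G_v = 64/9
EG - F^2 = 701/9;  g^inv = (9/701) * [[25/9, 104/9], [104/9, 685/9]]
first-kind symbols [ij,l] = (1/2)(d_i g_jl + d_j g_il - d_l g_ij): [uu,u] = E_u/2 = 156, [uu,v] = F_u - E_v/2 = -24, [uv,u] = E_v/2 = -104/9, [uv,v] = G_u/2 = 16/9, [vv,u] = F_v - G_u/2 = -208/9, [vv,v] = G_v/2 = 32/9
Gamma^u_ij = (G*[ij,u] - F*[ij,v])/(EG - F^2), Gamma^v_ij = (E*[ij,v] - F*[ij,u])/(EG - F^2)
Gamma_uuu = 1404/701, Gamma_uuv = -104/701, Gamma_uvv = -208/701, Gamma_vuu = -216/701, Gamma_vuv = 16/701, Gamma_vvv = 32/701
X = (3/4, -5/4), Y = (-5/12, -9/4) at the point

Answer: (nabla_X Y)^u = 48055/8412, (nabla_X Y)^v = 68525/16824


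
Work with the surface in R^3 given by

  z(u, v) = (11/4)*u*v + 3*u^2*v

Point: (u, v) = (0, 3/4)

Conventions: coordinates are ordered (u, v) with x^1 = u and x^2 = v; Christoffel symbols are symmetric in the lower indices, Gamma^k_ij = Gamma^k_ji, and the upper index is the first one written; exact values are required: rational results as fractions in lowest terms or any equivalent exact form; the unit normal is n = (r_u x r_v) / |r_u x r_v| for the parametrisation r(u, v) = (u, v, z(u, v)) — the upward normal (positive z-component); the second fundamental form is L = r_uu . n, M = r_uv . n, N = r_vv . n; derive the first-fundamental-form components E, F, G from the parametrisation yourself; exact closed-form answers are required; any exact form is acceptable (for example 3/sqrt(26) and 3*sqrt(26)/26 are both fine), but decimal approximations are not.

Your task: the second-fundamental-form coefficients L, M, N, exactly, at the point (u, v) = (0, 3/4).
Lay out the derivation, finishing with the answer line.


z_u = 33/16, z_v = 0, z_uu = 9/2, z_uv = 11/4, z_vv = 0
E = 1345/256, F = 0, G = 1; answer radicand W^2 = 1345/256
unnormalised second-form numerators: l = 9/2, m = 11/4, n = 0; L = l/sqrt(1345/256), and similarly M = m/sqrt(W^2), N = n/sqrt(W^2)

Answer: L = 72*sqrt(1345)/1345, M = 44*sqrt(1345)/1345, N = 0


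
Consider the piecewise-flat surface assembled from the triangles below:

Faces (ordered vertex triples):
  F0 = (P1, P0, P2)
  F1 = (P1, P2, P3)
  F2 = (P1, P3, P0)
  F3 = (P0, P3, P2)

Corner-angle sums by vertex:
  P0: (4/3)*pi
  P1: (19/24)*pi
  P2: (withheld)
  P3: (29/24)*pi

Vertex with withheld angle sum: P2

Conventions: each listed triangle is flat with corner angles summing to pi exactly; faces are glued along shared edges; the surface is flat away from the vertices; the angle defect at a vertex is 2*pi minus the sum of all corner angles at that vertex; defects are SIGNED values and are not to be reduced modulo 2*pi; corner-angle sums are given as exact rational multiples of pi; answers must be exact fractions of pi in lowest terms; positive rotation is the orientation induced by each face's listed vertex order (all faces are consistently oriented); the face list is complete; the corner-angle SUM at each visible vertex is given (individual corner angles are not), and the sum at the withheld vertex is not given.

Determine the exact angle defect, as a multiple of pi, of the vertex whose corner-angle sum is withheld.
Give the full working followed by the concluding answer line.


V = 4, E = 6, F = 4; chi = V - E + F = 2
Gauss-Bonnet: total defect = 2*pi*chi = 4*pi; visible defects sum to (8/3)*pi

Answer: defect(P2) = (4/3)*pi


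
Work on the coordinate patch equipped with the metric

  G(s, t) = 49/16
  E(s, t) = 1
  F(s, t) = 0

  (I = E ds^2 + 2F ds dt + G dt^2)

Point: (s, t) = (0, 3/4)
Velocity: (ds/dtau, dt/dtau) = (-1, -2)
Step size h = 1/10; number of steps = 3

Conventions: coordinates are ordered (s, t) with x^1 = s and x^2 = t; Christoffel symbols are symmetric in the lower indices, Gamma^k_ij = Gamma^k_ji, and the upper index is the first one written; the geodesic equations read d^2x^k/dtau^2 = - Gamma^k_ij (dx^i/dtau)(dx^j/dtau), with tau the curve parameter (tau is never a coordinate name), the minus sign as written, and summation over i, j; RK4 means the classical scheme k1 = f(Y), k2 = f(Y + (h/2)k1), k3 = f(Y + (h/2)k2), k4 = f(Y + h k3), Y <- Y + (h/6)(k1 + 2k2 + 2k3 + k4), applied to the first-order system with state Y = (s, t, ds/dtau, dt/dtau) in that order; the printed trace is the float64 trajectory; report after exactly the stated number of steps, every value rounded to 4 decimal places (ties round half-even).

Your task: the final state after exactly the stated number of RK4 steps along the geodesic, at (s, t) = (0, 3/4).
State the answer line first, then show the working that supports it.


Answer: s = -0.3000, t = 0.1500, ds/dtau = -1.0000, dt/dtau = -2.0000

f(Y) = (ds/dtau, dt/dtau, -Gamma^s_ij Y'^i Y'^j, -Gamma^t_ij Y'^i Y'^j) with the Gammas evaluated at the stage position; h = 0.100000; intermediate values shown to 6 dp
step 0: s = 0.0000, t = 0.7500, ds/dtau = -1.0000, dt/dtau = -2.0000
step 1:
  k1: at (s, t) = (0.000000, 0.750000), (ds/dtau, dt/dtau) = (-1.000000, -2.000000); Gamma_sss = 0.000000, Gamma_sst = 0.000000, Gamma_stt = 0.000000, Gamma_tss = 0.000000, Gamma_tst = 0.000000, Gamma_ttt = 0.000000; k1 = (-1.000000, -2.000000, 0.000000, 0.000000)
  k2: at (s, t) = (-0.050000, 0.650000), (ds/dtau, dt/dtau) = (-1.000000, -2.000000); Gamma_sss = 0.000000, Gamma_sst = 0.000000, Gamma_stt = 0.000000, Gamma_tss = 0.000000, Gamma_tst = 0.000000, Gamma_ttt = 0.000000; k2 = (-1.000000, -2.000000, 0.000000, 0.000000)
  k3: at (s, t) = (-0.050000, 0.650000), (ds/dtau, dt/dtau) = (-1.000000, -2.000000); Gamma_sss = 0.000000, Gamma_sst = 0.000000, Gamma_stt = 0.000000, Gamma_tss = 0.000000, Gamma_tst = 0.000000, Gamma_ttt = 0.000000; k3 = (-1.000000, -2.000000, 0.000000, 0.000000)
  k4: at (s, t) = (-0.100000, 0.550000), (ds/dtau, dt/dtau) = (-1.000000, -2.000000); Gamma_sss = 0.000000, Gamma_sst = 0.000000, Gamma_stt = 0.000000, Gamma_tss = 0.000000, Gamma_tst = 0.000000, Gamma_ttt = 0.000000; k4 = (-1.000000, -2.000000, 0.000000, 0.000000)
  Y <- Y + (h/6)(k1 + 2k2 + 2k3 + k4): s = -0.1000, t = 0.5500, ds/dtau = -1.0000, dt/dtau = -2.0000
step 2:
  k1: at (s, t) = (-0.100000, 0.550000), (ds/dtau, dt/dtau) = (-1.000000, -2.000000); Gamma_sss = 0.000000, Gamma_sst = 0.000000, Gamma_stt = 0.000000, Gamma_tss = 0.000000, Gamma_tst = 0.000000, Gamma_ttt = 0.000000; k1 = (-1.000000, -2.000000, 0.000000, 0.000000)
  k2: at (s, t) = (-0.150000, 0.450000), (ds/dtau, dt/dtau) = (-1.000000, -2.000000); Gamma_sss = 0.000000, Gamma_sst = 0.000000, Gamma_stt = 0.000000, Gamma_tss = 0.000000, Gamma_tst = 0.000000, Gamma_ttt = 0.000000; k2 = (-1.000000, -2.000000, 0.000000, 0.000000)
  k3: at (s, t) = (-0.150000, 0.450000), (ds/dtau, dt/dtau) = (-1.000000, -2.000000); Gamma_sss = 0.000000, Gamma_sst = 0.000000, Gamma_stt = 0.000000, Gamma_tss = 0.000000, Gamma_tst = 0.000000, Gamma_ttt = 0.000000; k3 = (-1.000000, -2.000000, 0.000000, 0.000000)
  k4: at (s, t) = (-0.200000, 0.350000), (ds/dtau, dt/dtau) = (-1.000000, -2.000000); Gamma_sss = 0.000000, Gamma_sst = 0.000000, Gamma_stt = 0.000000, Gamma_tss = 0.000000, Gamma_tst = 0.000000, Gamma_ttt = 0.000000; k4 = (-1.000000, -2.000000, 0.000000, 0.000000)
  Y <- Y + (h/6)(k1 + 2k2 + 2k3 + k4): s = -0.2000, t = 0.3500, ds/dtau = -1.0000, dt/dtau = -2.0000
step 3:
  k1: at (s, t) = (-0.200000, 0.350000), (ds/dtau, dt/dtau) = (-1.000000, -2.000000); Gamma_sss = 0.000000, Gamma_sst = 0.000000, Gamma_stt = 0.000000, Gamma_tss = 0.000000, Gamma_tst = 0.000000, Gamma_ttt = 0.000000; k1 = (-1.000000, -2.000000, 0.000000, 0.000000)
  k2: at (s, t) = (-0.250000, 0.250000), (ds/dtau, dt/dtau) = (-1.000000, -2.000000); Gamma_sss = 0.000000, Gamma_sst = 0.000000, Gamma_stt = 0.000000, Gamma_tss = 0.000000, Gamma_tst = 0.000000, Gamma_ttt = 0.000000; k2 = (-1.000000, -2.000000, 0.000000, 0.000000)
  k3: at (s, t) = (-0.250000, 0.250000), (ds/dtau, dt/dtau) = (-1.000000, -2.000000); Gamma_sss = 0.000000, Gamma_sst = 0.000000, Gamma_stt = 0.000000, Gamma_tss = 0.000000, Gamma_tst = 0.000000, Gamma_ttt = 0.000000; k3 = (-1.000000, -2.000000, 0.000000, 0.000000)
  k4: at (s, t) = (-0.300000, 0.150000), (ds/dtau, dt/dtau) = (-1.000000, -2.000000); Gamma_sss = 0.000000, Gamma_sst = 0.000000, Gamma_stt = 0.000000, Gamma_tss = 0.000000, Gamma_tst = 0.000000, Gamma_ttt = 0.000000; k4 = (-1.000000, -2.000000, 0.000000, 0.000000)
  Y <- Y + (h/6)(k1 + 2k2 + 2k3 + k4): s = -0.3000, t = 0.1500, ds/dtau = -1.0000, dt/dtau = -2.0000


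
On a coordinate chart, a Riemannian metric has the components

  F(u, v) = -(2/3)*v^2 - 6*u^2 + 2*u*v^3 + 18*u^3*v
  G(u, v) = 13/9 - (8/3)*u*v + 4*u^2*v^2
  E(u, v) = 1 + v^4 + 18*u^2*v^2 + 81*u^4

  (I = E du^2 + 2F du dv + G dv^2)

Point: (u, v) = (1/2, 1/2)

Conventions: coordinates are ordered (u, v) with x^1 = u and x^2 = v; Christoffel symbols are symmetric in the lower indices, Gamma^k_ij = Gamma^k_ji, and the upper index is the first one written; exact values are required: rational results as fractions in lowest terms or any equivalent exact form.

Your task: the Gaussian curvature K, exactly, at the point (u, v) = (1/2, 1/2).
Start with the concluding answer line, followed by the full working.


Answer: K = 2592/17161

E = 29/4, F = -5/12, G = 37/36, EG - F^2 = 131/18 at the point
E_u = 45, E_v = 5, F_u = 1, F_v = 7/3, G_u = -1/3, G_v = -1/3
E_vv = 12, F_uv = 15, G_uu = 2
Apply the Brioschi formula K = (det M1 - det M2)/(EG - F^2)^2 over the derivative matrices of E, F, G.
M1 = [[-E_vv/2 + F_uv - G_uu/2, E_u/2, F_u - E_v/2], [F_v - G_u/2, E, F], [G_v/2, F, G]] = [[8, 45/2, -3/2], [5/2, 29/4, -5/12], [-1/6, -5/12, 37/36]]; det M1 = 31/18
M2 = [[0, E_v/2, G_u/2], [E_v/2, E, F], [G_u/2, F, G]] = [[0, 5/2, -1/6], [5/2, 29/4, -5/12], [-1/6, -5/12, 37/36]]; det M2 = -113/18
det M1 - det M2 = 8; K = 8 / (131/18)^2 = 2592/17161


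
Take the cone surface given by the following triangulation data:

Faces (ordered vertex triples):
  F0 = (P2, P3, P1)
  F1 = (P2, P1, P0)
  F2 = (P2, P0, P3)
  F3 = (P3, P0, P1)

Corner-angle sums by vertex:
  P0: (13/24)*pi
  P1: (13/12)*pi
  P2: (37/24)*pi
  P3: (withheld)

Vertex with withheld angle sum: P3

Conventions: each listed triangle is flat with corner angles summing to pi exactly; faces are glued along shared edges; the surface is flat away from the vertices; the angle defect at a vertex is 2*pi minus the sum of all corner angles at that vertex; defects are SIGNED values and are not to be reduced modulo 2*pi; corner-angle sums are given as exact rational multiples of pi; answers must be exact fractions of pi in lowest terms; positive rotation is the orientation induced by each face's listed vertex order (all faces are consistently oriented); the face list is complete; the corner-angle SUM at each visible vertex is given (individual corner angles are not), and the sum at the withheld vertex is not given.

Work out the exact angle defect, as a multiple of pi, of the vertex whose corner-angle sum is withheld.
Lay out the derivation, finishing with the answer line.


V = 4, E = 6, F = 4; chi = V - E + F = 2
Gauss-Bonnet: total defect = 2*pi*chi = 4*pi; visible defects sum to (17/6)*pi

Answer: defect(P3) = (7/6)*pi


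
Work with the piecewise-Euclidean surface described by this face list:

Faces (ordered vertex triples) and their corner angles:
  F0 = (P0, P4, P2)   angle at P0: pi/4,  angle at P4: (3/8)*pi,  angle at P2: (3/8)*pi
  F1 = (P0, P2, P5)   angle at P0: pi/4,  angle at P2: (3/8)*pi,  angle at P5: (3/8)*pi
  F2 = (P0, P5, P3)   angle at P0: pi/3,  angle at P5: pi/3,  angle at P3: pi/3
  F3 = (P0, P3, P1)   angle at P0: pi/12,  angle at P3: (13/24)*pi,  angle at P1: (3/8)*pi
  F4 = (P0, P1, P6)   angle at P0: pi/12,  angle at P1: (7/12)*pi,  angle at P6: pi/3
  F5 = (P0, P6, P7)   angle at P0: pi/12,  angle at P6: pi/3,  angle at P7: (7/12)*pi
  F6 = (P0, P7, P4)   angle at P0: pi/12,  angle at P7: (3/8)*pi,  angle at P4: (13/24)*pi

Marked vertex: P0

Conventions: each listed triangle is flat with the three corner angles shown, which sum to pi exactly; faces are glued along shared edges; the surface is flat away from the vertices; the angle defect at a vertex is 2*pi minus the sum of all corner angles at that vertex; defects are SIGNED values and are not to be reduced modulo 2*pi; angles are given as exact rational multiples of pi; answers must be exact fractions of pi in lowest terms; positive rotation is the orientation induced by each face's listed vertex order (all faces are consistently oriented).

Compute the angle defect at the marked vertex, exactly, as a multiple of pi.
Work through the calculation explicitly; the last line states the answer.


Sum of corner angles at P0: (7/6)*pi
defect = 2*pi - (7/6)*pi

Answer: defect(P0) = (5/6)*pi


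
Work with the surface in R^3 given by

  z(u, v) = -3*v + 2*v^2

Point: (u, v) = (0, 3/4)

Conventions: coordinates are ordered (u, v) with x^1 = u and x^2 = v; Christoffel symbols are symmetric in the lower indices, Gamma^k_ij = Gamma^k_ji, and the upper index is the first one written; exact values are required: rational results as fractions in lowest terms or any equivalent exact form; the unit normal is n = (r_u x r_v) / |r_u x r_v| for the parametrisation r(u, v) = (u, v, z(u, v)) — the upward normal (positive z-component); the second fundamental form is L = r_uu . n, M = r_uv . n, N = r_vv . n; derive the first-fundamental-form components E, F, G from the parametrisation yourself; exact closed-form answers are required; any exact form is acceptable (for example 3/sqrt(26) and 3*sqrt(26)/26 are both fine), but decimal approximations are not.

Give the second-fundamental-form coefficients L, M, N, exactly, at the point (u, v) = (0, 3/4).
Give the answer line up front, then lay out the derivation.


Answer: L = 0, M = 0, N = 4

z_u = 0, z_v = 0, z_uu = 0, z_uv = 0, z_vv = 4
E = 1, F = 0, G = 1; answer radicand W^2 = 1
unnormalised second-form numerators: l = 0, m = 0, n = 4; L = l/sqrt(1), and similarly M = m/sqrt(W^2), N = n/sqrt(W^2)


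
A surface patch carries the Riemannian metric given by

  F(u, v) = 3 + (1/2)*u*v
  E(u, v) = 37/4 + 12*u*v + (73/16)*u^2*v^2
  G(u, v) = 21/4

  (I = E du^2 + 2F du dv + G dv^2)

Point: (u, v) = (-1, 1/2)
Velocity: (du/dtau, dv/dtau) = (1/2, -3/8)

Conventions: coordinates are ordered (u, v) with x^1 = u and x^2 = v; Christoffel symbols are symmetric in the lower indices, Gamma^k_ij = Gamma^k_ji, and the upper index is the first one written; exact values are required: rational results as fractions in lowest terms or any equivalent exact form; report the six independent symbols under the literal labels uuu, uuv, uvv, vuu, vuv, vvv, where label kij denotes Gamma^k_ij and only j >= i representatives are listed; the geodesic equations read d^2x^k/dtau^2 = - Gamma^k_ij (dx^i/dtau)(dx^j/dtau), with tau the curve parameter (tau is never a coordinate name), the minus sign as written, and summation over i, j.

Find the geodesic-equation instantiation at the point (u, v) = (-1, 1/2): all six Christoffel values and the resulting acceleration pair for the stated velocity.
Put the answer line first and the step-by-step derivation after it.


Answer: Gamma_uuu = -59/793, Gamma_uuv = -4998/3965, Gamma_uvv = -672/3965, Gamma_vuu = 5043/6344, Gamma_vuv = 2618/3965, Gamma_vvv = 352/3965; accelerations (d^2u/dtau^2, d^2v/dtau^2) = (-1706/3965, 4617/126880)

E = 281/64, F = 11/4, G = 21/4 at the point
E_u = 119/32, E_v = -119/16, F_u = 1/4, F_v = -1/2, G_u = 0, G_v = 0
EG - F^2 = 3965/256;  g^inv = (256/3965) * [[21/4, -11/4], [-11/4, 281/64]]
first-kind symbols [ij,l] = (1/2)(d_i g_jl + d_j g_il - d_l g_ij): [uu,u] = E_u/2 = 119/64, [uu,v] = F_u - E_v/2 = 127/32, [uv,u] = E_v/2 = -119/32, [uv,v] = G_u/2 = 0, [vv,u] = F_v - G_u/2 = -1/2, [vv,v] = G_v/2 = 0
Gamma^u_ij = (G*[ij,u] - F*[ij,v])/(EG - F^2), Gamma^v_ij = (E*[ij,v] - F*[ij,u])/(EG - F^2)
Gamma_uuu = -59/793, Gamma_uuv = -4998/3965, Gamma_uvv = -672/3965, Gamma_vuu = 5043/6344, Gamma_vuv = 2618/3965, Gamma_vvv = 352/3965
d^2u/dtau^2 = -(Gamma_uuu*(1/2)^2 + 2*Gamma_uuv*(1/2)*(-3/8) + Gamma_uvv*(-3/8)^2) = -1706/3965
d^2v/dtau^2 = -(Gamma_vuu*(1/2)^2 + 2*Gamma_vuv*(1/2)*(-3/8) + Gamma_vvv*(-3/8)^2) = 4617/126880


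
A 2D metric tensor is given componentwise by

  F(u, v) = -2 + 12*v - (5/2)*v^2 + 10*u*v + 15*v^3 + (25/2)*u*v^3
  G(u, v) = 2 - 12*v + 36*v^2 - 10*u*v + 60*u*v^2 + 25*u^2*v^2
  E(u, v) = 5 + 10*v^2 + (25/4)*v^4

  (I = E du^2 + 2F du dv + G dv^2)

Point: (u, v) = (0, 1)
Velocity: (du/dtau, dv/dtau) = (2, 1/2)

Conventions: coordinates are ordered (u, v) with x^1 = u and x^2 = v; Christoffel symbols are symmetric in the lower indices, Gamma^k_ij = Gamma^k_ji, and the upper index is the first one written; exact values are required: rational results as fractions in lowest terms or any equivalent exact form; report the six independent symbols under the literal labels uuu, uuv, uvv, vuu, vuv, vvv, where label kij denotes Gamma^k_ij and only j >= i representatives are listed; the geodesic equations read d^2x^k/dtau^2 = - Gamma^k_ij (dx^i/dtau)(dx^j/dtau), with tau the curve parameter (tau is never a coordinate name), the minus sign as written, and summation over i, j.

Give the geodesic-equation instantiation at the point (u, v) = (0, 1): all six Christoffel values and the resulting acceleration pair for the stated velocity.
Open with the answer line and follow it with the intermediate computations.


Answer: Gamma_uuu = 0, Gamma_uuv = 18/37, Gamma_uvv = 108/185, Gamma_vuu = 0, Gamma_vuv = 20/37, Gamma_vvv = 24/37; accelerations (d^2u/dtau^2, d^2v/dtau^2) = (-207/185, -46/37)

E = 85/4, F = 45/2, G = 26 at the point
E_u = 0, E_v = 45, F_u = 45/2, F_v = 52, G_u = 50, G_v = 60
EG - F^2 = 185/4;  g^inv = (4/185) * [[26, -45/2], [-45/2, 85/4]]
first-kind symbols [ij,l] = (1/2)(d_i g_jl + d_j g_il - d_l g_ij): [uu,u] = E_u/2 = 0, [uu,v] = F_u - E_v/2 = 0, [uv,u] = E_v/2 = 45/2, [uv,v] = G_u/2 = 25, [vv,u] = F_v - G_u/2 = 27, [vv,v] = G_v/2 = 30
Gamma^u_ij = (G*[ij,u] - F*[ij,v])/(EG - F^2), Gamma^v_ij = (E*[ij,v] - F*[ij,u])/(EG - F^2)
Gamma_uuu = 0, Gamma_uuv = 18/37, Gamma_uvv = 108/185, Gamma_vuu = 0, Gamma_vuv = 20/37, Gamma_vvv = 24/37
d^2u/dtau^2 = -(Gamma_uuu*(2)^2 + 2*Gamma_uuv*(2)*(1/2) + Gamma_uvv*(1/2)^2) = -207/185
d^2v/dtau^2 = -(Gamma_vuu*(2)^2 + 2*Gamma_vuv*(2)*(1/2) + Gamma_vvv*(1/2)^2) = -46/37


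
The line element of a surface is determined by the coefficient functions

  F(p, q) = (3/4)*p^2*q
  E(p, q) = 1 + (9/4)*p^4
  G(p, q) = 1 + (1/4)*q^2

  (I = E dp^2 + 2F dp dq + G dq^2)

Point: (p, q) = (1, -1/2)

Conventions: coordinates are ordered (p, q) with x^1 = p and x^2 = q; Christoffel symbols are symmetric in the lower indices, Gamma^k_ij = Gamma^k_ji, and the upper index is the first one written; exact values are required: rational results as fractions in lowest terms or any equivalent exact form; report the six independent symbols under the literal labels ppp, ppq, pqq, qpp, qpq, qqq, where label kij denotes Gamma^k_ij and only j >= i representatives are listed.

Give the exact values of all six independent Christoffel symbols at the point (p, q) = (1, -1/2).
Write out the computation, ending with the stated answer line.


E = 13/4, F = -3/8, G = 17/16 at the point
E_p = 9, E_q = 0, F_p = -3/4, F_q = 3/4, G_p = 0, G_q = -1/4
EG - F^2 = 53/16;  g^inv = (16/53) * [[17/16, 3/8], [3/8, 13/4]]
first-kind symbols [ij,l] = (1/2)(d_i g_jl + d_j g_il - d_l g_ij): [pp,p] = E_p/2 = 9/2, [pp,q] = F_p - E_q/2 = -3/4, [pq,p] = E_q/2 = 0, [pq,q] = G_p/2 = 0, [qq,p] = F_q - G_p/2 = 3/4, [qq,q] = G_q/2 = -1/8
Gamma^p_ij = (G*[ij,p] - F*[ij,q])/(EG - F^2), Gamma^q_ij = (E*[ij,q] - F*[ij,p])/(EG - F^2)

Answer: Gamma_ppp = 72/53, Gamma_ppq = 0, Gamma_pqq = 12/53, Gamma_qpp = -12/53, Gamma_qpq = 0, Gamma_qqq = -2/53


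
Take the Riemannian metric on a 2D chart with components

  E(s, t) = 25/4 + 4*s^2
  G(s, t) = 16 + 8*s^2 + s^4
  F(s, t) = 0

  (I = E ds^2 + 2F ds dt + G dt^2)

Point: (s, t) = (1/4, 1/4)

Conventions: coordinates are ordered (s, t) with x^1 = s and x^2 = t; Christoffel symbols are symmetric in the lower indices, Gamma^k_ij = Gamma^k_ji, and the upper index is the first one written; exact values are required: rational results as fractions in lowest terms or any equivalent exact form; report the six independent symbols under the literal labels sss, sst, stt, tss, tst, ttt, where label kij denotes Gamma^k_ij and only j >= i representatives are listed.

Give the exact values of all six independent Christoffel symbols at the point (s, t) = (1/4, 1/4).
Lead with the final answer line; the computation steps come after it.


Answer: Gamma_sss = 2/13, Gamma_sst = 0, Gamma_stt = -5/16, Gamma_tss = 0, Gamma_tst = 8/65, Gamma_ttt = 0

E = 13/2, F = 0, G = 4225/256 at the point
E_s = 2, E_t = 0, F_s = 0, F_t = 0, G_s = 65/16, G_t = 0
EG - F^2 = 54925/512;  g^inv = (512/54925) * [[4225/256, 0], [0, 13/2]]
first-kind symbols [ij,l] = (1/2)(d_i g_jl + d_j g_il - d_l g_ij): [ss,s] = E_s/2 = 1, [ss,t] = F_s - E_t/2 = 0, [st,s] = E_t/2 = 0, [st,t] = G_s/2 = 65/32, [tt,s] = F_t - G_s/2 = -65/32, [tt,t] = G_t/2 = 0
Gamma^s_ij = (G*[ij,s] - F*[ij,t])/(EG - F^2), Gamma^t_ij = (E*[ij,t] - F*[ij,s])/(EG - F^2)


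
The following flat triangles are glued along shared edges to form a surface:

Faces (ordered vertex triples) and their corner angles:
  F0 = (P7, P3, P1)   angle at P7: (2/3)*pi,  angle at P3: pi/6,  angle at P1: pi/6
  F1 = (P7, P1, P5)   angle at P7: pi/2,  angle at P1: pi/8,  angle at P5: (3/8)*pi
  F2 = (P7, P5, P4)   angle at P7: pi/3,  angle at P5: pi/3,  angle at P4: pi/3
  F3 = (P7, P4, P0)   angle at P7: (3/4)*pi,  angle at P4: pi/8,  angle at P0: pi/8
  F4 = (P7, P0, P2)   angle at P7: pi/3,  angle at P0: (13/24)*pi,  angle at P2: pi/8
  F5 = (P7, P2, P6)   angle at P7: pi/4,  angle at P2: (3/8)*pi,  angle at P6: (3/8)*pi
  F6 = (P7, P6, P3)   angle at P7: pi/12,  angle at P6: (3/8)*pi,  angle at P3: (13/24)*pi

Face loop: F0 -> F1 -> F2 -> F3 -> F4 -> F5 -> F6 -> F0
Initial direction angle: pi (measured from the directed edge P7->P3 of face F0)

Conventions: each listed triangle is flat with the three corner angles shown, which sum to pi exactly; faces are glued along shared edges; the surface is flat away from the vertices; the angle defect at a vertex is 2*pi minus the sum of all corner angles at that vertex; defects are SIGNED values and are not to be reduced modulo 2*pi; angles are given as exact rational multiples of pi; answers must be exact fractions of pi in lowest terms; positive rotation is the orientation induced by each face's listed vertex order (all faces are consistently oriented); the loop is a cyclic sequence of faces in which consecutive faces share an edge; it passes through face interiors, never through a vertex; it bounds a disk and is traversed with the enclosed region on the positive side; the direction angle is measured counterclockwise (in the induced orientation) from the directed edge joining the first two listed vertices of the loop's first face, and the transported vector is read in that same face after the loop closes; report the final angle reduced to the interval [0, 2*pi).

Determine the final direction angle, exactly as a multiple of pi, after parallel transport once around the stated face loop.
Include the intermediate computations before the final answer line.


enclosed vertex P7: corner angles sum to (35/12)*pi, defect = 2*pi - (35/12)*pi = (-11/12)*pi
the rotation equals the total enclosed defect, so the final angle is initial + defects (mod 2*pi)
final angle = pi - (11/12)*pi = pi/12 (mod 2*pi)

Answer: final direction angle = pi/12


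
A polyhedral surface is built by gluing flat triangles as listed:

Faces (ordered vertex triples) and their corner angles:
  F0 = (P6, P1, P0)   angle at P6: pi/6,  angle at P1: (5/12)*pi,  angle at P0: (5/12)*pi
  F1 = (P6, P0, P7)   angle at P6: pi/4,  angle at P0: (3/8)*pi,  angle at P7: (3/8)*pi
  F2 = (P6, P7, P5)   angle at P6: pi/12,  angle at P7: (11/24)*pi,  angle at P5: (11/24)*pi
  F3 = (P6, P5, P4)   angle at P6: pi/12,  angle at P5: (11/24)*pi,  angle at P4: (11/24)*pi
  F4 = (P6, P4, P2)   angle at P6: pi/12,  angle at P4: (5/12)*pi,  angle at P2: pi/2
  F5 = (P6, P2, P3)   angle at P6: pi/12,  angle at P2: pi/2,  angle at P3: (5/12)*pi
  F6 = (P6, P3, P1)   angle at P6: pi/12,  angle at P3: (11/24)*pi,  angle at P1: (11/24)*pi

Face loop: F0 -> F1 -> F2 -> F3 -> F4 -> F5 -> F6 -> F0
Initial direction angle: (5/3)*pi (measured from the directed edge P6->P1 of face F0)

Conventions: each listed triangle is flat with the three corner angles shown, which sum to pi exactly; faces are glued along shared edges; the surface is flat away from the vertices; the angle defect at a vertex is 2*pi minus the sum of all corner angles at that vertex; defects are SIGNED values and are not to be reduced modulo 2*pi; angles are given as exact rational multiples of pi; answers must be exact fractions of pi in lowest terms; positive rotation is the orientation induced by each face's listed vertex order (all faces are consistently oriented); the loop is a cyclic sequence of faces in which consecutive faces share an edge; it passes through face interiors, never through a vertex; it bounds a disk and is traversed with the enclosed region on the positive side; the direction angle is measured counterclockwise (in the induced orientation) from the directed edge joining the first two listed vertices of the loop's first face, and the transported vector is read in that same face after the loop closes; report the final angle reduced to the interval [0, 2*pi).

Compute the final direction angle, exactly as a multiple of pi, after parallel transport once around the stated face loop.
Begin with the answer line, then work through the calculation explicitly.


Answer: final direction angle = (5/6)*pi

enclosed vertex P6: corner angles sum to (5/6)*pi, defect = 2*pi - (5/6)*pi = (7/6)*pi
transport around the loop rotates by the sum of enclosed defects; add to the initial angle mod 2*pi
final angle = (5/3)*pi + (7/6)*pi = (5/6)*pi (mod 2*pi)


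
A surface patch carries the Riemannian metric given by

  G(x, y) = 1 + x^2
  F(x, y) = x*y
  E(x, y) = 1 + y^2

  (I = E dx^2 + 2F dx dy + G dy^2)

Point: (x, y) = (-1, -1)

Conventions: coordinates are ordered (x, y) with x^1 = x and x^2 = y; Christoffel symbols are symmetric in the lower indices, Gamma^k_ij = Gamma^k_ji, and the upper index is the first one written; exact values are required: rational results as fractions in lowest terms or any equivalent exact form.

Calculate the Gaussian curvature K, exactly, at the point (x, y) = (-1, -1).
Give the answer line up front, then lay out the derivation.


Answer: K = -1/9

E = 2, F = 1, G = 2, EG - F^2 = 3 at the point
E_x = 0, E_y = -2, F_x = -1, F_y = -1, G_x = -2, G_y = 0
E_yy = 2, F_xy = 1, G_xx = 2
Using the Brioschi determinant formula for K from the metric derivatives:
M1 = [[-E_yy/2 + F_xy - G_xx/2, E_x/2, F_x - E_y/2], [F_y - G_x/2, E, F], [G_y/2, F, G]] = [[-1, 0, 0], [0, 2, 1], [0, 1, 2]]; det M1 = -3
M2 = [[0, E_y/2, G_x/2], [E_y/2, E, F], [G_x/2, F, G]] = [[0, -1, -1], [-1, 2, 1], [-1, 1, 2]]; det M2 = -2
det M1 - det M2 = -1; K = -1 / (3)^2 = -1/9


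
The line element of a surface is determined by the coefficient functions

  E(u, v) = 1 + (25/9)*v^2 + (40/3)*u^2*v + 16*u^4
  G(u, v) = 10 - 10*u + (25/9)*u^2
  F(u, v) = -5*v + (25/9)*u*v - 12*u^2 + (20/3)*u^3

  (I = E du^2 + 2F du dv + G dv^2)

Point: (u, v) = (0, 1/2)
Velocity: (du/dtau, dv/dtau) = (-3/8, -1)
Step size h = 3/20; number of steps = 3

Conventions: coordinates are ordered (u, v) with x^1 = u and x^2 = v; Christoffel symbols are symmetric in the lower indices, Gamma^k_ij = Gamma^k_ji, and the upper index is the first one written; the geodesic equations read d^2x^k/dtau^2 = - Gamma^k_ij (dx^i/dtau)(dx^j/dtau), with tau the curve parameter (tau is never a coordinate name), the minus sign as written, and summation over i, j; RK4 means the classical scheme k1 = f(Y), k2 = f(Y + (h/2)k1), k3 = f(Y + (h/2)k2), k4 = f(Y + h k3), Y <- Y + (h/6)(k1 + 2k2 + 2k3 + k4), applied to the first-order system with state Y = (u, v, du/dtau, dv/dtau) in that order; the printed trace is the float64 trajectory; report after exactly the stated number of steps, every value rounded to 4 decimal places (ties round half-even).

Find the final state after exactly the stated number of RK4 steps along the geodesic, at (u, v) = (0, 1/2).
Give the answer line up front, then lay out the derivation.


Answer: u = -0.1754, v = 0.0829, du/dtau = -0.3988, dv/dtau = -0.8614

f(Y) = (du/dtau, dv/dtau, -Gamma^u_ij Y'^i Y'^j, -Gamma^v_ij Y'^i Y'^j) with the Gammas evaluated at the stage position; h = 0.150000; intermediate values shown to 6 dp
step 0: u = 0.0000, v = 0.5000, du/dtau = -0.3750, dv/dtau = -1.0000
step 1:
  k1: at (u, v) = (0.000000, 0.500000), (du/dtau, dv/dtau) = (-0.375000, -1.000000); Gamma_uuu = 0.000000, Gamma_uuv = 0.129870, Gamma_uvv = 0.000000, Gamma_vuu = 0.000000, Gamma_vuv = -0.467532, Gamma_vvv = 0.000000; k1 = (-0.375000, -1.000000, -0.097403, 0.350649)
  k2: at (u, v) = (-0.028125, 0.425000), (du/dtau, dv/dtau) = (-0.382305, -0.973701); Gamma_uuu = -0.014837, Gamma_uuv = 0.109904, Gamma_uvv = 0.000000, Gamma_vuu = 0.063537, Gamma_vuv = -0.470647, Gamma_vvv = 0.000000; k2 = (-0.382305, -0.973701, -0.079655, 0.341111)
  k3: at (u, v) = (-0.028673, 0.426972), (du/dtau, dv/dtau) = (-0.380974, -0.974417); Gamma_uuu = -0.015184, Gamma_uuv = 0.110324, Gamma_uvv = 0.000000, Gamma_vuu = 0.064732, Gamma_vuv = -0.470333, Gamma_vvv = 0.000000; k3 = (-0.380974, -0.974417, -0.079707, 0.339806)
  k4: at (u, v) = (-0.057146, 0.353837), (du/dtau, dv/dtau) = (-0.386956, -0.949029); Gamma_uuu = -0.025181, Gamma_uuv = 0.091800, Gamma_uvv = 0.000000, Gamma_vuu = 0.129300, Gamma_vuv = -0.471381, Gamma_vvv = 0.000000; k4 = (-0.386956, -0.949029, -0.063654, 0.326852)
  Y <- Y + (h/6)(k1 + 2k2 + 2k3 + k4): u = -0.0572, v = 0.3539, du/dtau = -0.3870, dv/dtau = -0.9490
step 2:
  k1: at (u, v) = (-0.057213, 0.353868), (du/dtau, dv/dtau) = (-0.386995, -0.949017); Gamma_uuu = -0.025212, Gamma_uuv = 0.091806, Gamma_uvv = 0.000000, Gamma_vuu = 0.129447, Gamma_vuv = -0.471364, Gamma_vvv = 0.000000; k1 = (-0.386995, -0.949017, -0.063658, 0.326844)
  k2: at (u, v) = (-0.086237, 0.282692), (du/dtau, dv/dtau) = (-0.391769, -0.924503); Gamma_uuu = -0.031038, Gamma_uuv = 0.074981, Gamma_uvv = 0.000000, Gamma_vuu = 0.194797, Gamma_vuv = -0.470593, Gamma_vvv = 0.000000; k2 = (-0.391769, -0.924503, -0.049551, 0.310992)
  k3: at (u, v) = (-0.086596, 0.284531), (du/dtau, dv/dtau) = (-0.390711, -0.925692); Gamma_uuu = -0.031353, Gamma_uuv = 0.075429, Gamma_uvv = 0.000000, Gamma_vuu = 0.195519, Gamma_vuv = -0.470383, Gamma_vvv = 0.000000; k3 = (-0.390711, -0.925692, -0.049776, 0.310407)
  k4: at (u, v) = (-0.115819, 0.215015), (du/dtau, dv/dtau) = (-0.394461, -0.902456); Gamma_uuu = -0.033590, Gamma_uuv = 0.060420, Gamma_uvv = 0.000000, Gamma_vuu = 0.260314, Gamma_vuv = -0.468246, Gamma_vvv = 0.000000; k4 = (-0.394461, -0.902456, -0.037791, 0.292871)
  Y <- Y + (h/6)(k1 + 2k2 + 2k3 + k4): u = -0.1159, v = 0.2151, du/dtau = -0.3945, dv/dtau = -0.9025
step 3:
  k1: at (u, v) = (-0.115873, 0.215072), (du/dtau, dv/dtau) = (-0.394497, -0.902454); Gamma_uuu = -0.033615, Gamma_uuv = 0.060438, Gamma_uvv = 0.000000, Gamma_vuu = 0.260426, Gamma_vuv = -0.468231, Gamma_vvv = 0.000000; k1 = (-0.394497, -0.902454, -0.037802, 0.292865)
  k2: at (u, v) = (-0.145461, 0.147388), (du/dtau, dv/dtau) = (-0.397332, -0.880489); Gamma_uuu = -0.033069, Gamma_uuv = 0.047362, Gamma_uvv = 0.000000, Gamma_vuu = 0.324645, Gamma_vuv = -0.464966, Gamma_vvv = 0.000000; k2 = (-0.397332, -0.880489, -0.027919, 0.274081)
  k3: at (u, v) = (-0.145673, 0.149035), (du/dtau, dv/dtau) = (-0.396591, -0.881898); Gamma_uuu = -0.033405, Gamma_uuv = 0.047774, Gamma_uvv = 0.000000, Gamma_vuu = 0.325035, Gamma_vuv = -0.464846, Gamma_vvv = 0.000000; k3 = (-0.396591, -0.881898, -0.028164, 0.274039)
  k4: at (u, v) = (-0.175362, 0.082787), (du/dtau, dv/dtau) = (-0.398722, -0.861348); Gamma_uuu = -0.030749, Gamma_uuv = 0.036531, Gamma_uvv = 0.000000, Gamma_vuu = 0.387894, Gamma_vuv = -0.460825, Gamma_vvv = 0.000000; k4 = (-0.398722, -0.861348, -0.020204, 0.254863)
  Y <- Y + (h/6)(k1 + 2k2 + 2k3 + k4): u = -0.1754, v = 0.0829, du/dtau = -0.3988, dv/dtau = -0.8614


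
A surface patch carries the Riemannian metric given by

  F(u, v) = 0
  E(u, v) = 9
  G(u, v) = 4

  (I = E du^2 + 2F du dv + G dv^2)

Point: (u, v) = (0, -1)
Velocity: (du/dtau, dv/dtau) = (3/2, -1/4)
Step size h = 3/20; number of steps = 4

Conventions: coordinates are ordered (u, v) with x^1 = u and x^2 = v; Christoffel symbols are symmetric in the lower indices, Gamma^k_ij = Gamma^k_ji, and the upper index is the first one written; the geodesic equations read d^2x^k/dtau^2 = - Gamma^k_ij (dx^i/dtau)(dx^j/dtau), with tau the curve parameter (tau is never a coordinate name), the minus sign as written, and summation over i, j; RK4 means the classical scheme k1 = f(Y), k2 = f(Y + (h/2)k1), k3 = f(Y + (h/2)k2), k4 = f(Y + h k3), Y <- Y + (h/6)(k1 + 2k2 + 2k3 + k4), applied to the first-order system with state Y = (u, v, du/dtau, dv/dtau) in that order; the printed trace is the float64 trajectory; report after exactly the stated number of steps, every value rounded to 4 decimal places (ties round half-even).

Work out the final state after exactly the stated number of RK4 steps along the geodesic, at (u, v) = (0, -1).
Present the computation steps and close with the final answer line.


f(Y) = (du/dtau, dv/dtau, -Gamma^u_ij Y'^i Y'^j, -Gamma^v_ij Y'^i Y'^j) with the Gammas evaluated at the stage position; h = 0.150000; intermediate values shown to 6 dp
step 0: u = 0.0000, v = -1.0000, du/dtau = 1.5000, dv/dtau = -0.2500
step 1:
  k1: at (u, v) = (0.000000, -1.000000), (du/dtau, dv/dtau) = (1.500000, -0.250000); Gamma_uuu = 0.000000, Gamma_uuv = 0.000000, Gamma_uvv = 0.000000, Gamma_vuu = 0.000000, Gamma_vuv = 0.000000, Gamma_vvv = 0.000000; k1 = (1.500000, -0.250000, 0.000000, 0.000000)
  k2: at (u, v) = (0.112500, -1.018750), (du/dtau, dv/dtau) = (1.500000, -0.250000); Gamma_uuu = 0.000000, Gamma_uuv = 0.000000, Gamma_uvv = 0.000000, Gamma_vuu = 0.000000, Gamma_vuv = 0.000000, Gamma_vvv = 0.000000; k2 = (1.500000, -0.250000, 0.000000, 0.000000)
  k3: at (u, v) = (0.112500, -1.018750), (du/dtau, dv/dtau) = (1.500000, -0.250000); Gamma_uuu = 0.000000, Gamma_uuv = 0.000000, Gamma_uvv = 0.000000, Gamma_vuu = 0.000000, Gamma_vuv = 0.000000, Gamma_vvv = 0.000000; k3 = (1.500000, -0.250000, 0.000000, 0.000000)
  k4: at (u, v) = (0.225000, -1.037500), (du/dtau, dv/dtau) = (1.500000, -0.250000); Gamma_uuu = 0.000000, Gamma_uuv = 0.000000, Gamma_uvv = 0.000000, Gamma_vuu = 0.000000, Gamma_vuv = 0.000000, Gamma_vvv = 0.000000; k4 = (1.500000, -0.250000, 0.000000, 0.000000)
  Y <- Y + (h/6)(k1 + 2k2 + 2k3 + k4): u = 0.2250, v = -1.0375, du/dtau = 1.5000, dv/dtau = -0.2500
step 2:
  k1: at (u, v) = (0.225000, -1.037500), (du/dtau, dv/dtau) = (1.500000, -0.250000); Gamma_uuu = 0.000000, Gamma_uuv = 0.000000, Gamma_uvv = 0.000000, Gamma_vuu = 0.000000, Gamma_vuv = 0.000000, Gamma_vvv = 0.000000; k1 = (1.500000, -0.250000, 0.000000, 0.000000)
  k2: at (u, v) = (0.337500, -1.056250), (du/dtau, dv/dtau) = (1.500000, -0.250000); Gamma_uuu = 0.000000, Gamma_uuv = 0.000000, Gamma_uvv = 0.000000, Gamma_vuu = 0.000000, Gamma_vuv = 0.000000, Gamma_vvv = 0.000000; k2 = (1.500000, -0.250000, 0.000000, 0.000000)
  k3: at (u, v) = (0.337500, -1.056250), (du/dtau, dv/dtau) = (1.500000, -0.250000); Gamma_uuu = 0.000000, Gamma_uuv = 0.000000, Gamma_uvv = 0.000000, Gamma_vuu = 0.000000, Gamma_vuv = 0.000000, Gamma_vvv = 0.000000; k3 = (1.500000, -0.250000, 0.000000, 0.000000)
  k4: at (u, v) = (0.450000, -1.075000), (du/dtau, dv/dtau) = (1.500000, -0.250000); Gamma_uuu = 0.000000, Gamma_uuv = 0.000000, Gamma_uvv = 0.000000, Gamma_vuu = 0.000000, Gamma_vuv = 0.000000, Gamma_vvv = 0.000000; k4 = (1.500000, -0.250000, 0.000000, 0.000000)
  Y <- Y + (h/6)(k1 + 2k2 + 2k3 + k4): u = 0.4500, v = -1.0750, du/dtau = 1.5000, dv/dtau = -0.2500
step 3:
  k1: at (u, v) = (0.450000, -1.075000), (du/dtau, dv/dtau) = (1.500000, -0.250000); Gamma_uuu = 0.000000, Gamma_uuv = 0.000000, Gamma_uvv = 0.000000, Gamma_vuu = 0.000000, Gamma_vuv = 0.000000, Gamma_vvv = 0.000000; k1 = (1.500000, -0.250000, 0.000000, 0.000000)
  k2: at (u, v) = (0.562500, -1.093750), (du/dtau, dv/dtau) = (1.500000, -0.250000); Gamma_uuu = 0.000000, Gamma_uuv = 0.000000, Gamma_uvv = 0.000000, Gamma_vuu = 0.000000, Gamma_vuv = 0.000000, Gamma_vvv = 0.000000; k2 = (1.500000, -0.250000, 0.000000, 0.000000)
  k3: at (u, v) = (0.562500, -1.093750), (du/dtau, dv/dtau) = (1.500000, -0.250000); Gamma_uuu = 0.000000, Gamma_uuv = 0.000000, Gamma_uvv = 0.000000, Gamma_vuu = 0.000000, Gamma_vuv = 0.000000, Gamma_vvv = 0.000000; k3 = (1.500000, -0.250000, 0.000000, 0.000000)
  k4: at (u, v) = (0.675000, -1.112500), (du/dtau, dv/dtau) = (1.500000, -0.250000); Gamma_uuu = 0.000000, Gamma_uuv = 0.000000, Gamma_uvv = 0.000000, Gamma_vuu = 0.000000, Gamma_vuv = 0.000000, Gamma_vvv = 0.000000; k4 = (1.500000, -0.250000, 0.000000, 0.000000)
  Y <- Y + (h/6)(k1 + 2k2 + 2k3 + k4): u = 0.6750, v = -1.1125, du/dtau = 1.5000, dv/dtau = -0.2500
step 4:
  k1: at (u, v) = (0.675000, -1.112500), (du/dtau, dv/dtau) = (1.500000, -0.250000); Gamma_uuu = 0.000000, Gamma_uuv = 0.000000, Gamma_uvv = 0.000000, Gamma_vuu = 0.000000, Gamma_vuv = 0.000000, Gamma_vvv = 0.000000; k1 = (1.500000, -0.250000, 0.000000, 0.000000)
  k2: at (u, v) = (0.787500, -1.131250), (du/dtau, dv/dtau) = (1.500000, -0.250000); Gamma_uuu = 0.000000, Gamma_uuv = 0.000000, Gamma_uvv = 0.000000, Gamma_vuu = 0.000000, Gamma_vuv = 0.000000, Gamma_vvv = 0.000000; k2 = (1.500000, -0.250000, 0.000000, 0.000000)
  k3: at (u, v) = (0.787500, -1.131250), (du/dtau, dv/dtau) = (1.500000, -0.250000); Gamma_uuu = 0.000000, Gamma_uuv = 0.000000, Gamma_uvv = 0.000000, Gamma_vuu = 0.000000, Gamma_vuv = 0.000000, Gamma_vvv = 0.000000; k3 = (1.500000, -0.250000, 0.000000, 0.000000)
  k4: at (u, v) = (0.900000, -1.150000), (du/dtau, dv/dtau) = (1.500000, -0.250000); Gamma_uuu = 0.000000, Gamma_uuv = 0.000000, Gamma_uvv = 0.000000, Gamma_vuu = 0.000000, Gamma_vuv = 0.000000, Gamma_vvv = 0.000000; k4 = (1.500000, -0.250000, 0.000000, 0.000000)
  Y <- Y + (h/6)(k1 + 2k2 + 2k3 + k4): u = 0.9000, v = -1.1500, du/dtau = 1.5000, dv/dtau = -0.2500

Answer: u = 0.9000, v = -1.1500, du/dtau = 1.5000, dv/dtau = -0.2500


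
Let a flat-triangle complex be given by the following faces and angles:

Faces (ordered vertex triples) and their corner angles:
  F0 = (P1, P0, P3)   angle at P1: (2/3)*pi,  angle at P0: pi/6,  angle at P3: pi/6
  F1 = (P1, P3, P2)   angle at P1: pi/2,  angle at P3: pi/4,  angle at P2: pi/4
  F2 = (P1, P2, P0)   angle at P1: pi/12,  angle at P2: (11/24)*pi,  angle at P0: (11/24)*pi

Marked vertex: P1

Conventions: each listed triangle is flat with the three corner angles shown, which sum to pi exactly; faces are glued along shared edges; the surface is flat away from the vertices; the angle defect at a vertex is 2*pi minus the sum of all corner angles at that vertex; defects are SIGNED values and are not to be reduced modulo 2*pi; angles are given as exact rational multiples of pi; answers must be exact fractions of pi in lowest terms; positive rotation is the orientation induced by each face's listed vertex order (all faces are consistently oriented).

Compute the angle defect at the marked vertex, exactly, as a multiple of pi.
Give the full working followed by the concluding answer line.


Sum of corner angles at P1: (5/4)*pi
defect = 2*pi - (5/4)*pi

Answer: defect(P1) = (3/4)*pi
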